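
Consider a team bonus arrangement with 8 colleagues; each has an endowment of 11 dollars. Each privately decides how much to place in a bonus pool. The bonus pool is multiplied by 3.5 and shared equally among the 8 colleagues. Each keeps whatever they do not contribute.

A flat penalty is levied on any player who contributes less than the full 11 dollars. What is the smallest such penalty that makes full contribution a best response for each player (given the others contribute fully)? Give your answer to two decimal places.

6.19 dollars

Given the others contribute fully, the best deviation is to contribute 0 (any partial contribution still incurs the fine and gives up units whose private return 0.4375 is below 1).
Deviating from 11 to 0 saves 11 dollars but forfeits the deviator's share of the drop in the bonus pool: 3.5/8 × 11 = 4.81.
So the deviation gain is 11 − 4.81 = 6.19, and the fine must be at least 6.19 dollars to wipe it out.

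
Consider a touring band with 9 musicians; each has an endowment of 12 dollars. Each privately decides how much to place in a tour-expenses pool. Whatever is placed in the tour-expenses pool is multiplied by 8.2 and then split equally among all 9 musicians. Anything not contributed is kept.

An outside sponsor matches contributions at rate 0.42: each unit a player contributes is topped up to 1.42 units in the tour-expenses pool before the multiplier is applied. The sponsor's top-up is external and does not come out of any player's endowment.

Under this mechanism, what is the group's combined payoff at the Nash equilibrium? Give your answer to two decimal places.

Under the mechanism each unit contributed yields 8.2 × 1.42 / 9 = 1.2938 back to its contributor per unit of net cost, which exceeds 1, making full contribution the dominant choice for everyone.
So the Nash equilibrium is full contribution by all 9; the group earns 8.2 × 1.42 × 108 = 1257.55.

1257.55 dollars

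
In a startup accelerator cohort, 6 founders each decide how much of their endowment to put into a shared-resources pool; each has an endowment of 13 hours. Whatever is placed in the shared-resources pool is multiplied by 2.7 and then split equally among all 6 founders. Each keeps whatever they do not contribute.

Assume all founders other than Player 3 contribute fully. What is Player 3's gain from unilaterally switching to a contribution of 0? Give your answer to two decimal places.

7.15 hours

Switching from a contribution of 13 to 0 lets Player 3 keep an extra 13 hours, but lowers the shared-resources pool by 13, which costs Player 3 their own share of that drop: 2.7/6 × 13 = 5.85.
Net gain = 13 − 5.85 = 7.15. The private return per contributed unit (0.4500) is below 1, so free-riding is indeed the best response regardless of what the others do.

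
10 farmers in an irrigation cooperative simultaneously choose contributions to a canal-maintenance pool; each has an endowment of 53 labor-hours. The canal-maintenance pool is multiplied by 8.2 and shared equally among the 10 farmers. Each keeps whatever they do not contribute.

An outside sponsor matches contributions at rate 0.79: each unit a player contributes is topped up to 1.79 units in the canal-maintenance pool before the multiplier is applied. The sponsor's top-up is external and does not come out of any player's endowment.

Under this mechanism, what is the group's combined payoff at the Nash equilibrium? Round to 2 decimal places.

7779.34 labor-hours

The effective private return per unit is now 8.2 × 1.79 / 10 = 1.4678 > 1, so every player's dominant strategy flips to full contribution.
At the Nash equilibrium everyone contributes 53. Group total payoff = 8.2 × 1.79 × 530 = 7779.34.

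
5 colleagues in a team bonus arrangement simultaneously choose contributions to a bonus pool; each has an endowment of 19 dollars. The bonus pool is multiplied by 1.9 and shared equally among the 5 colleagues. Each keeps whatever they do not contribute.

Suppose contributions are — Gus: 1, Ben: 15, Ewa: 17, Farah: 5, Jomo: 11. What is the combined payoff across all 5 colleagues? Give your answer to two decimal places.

Total contributed: 1 + 15 + 17 + 5 + 11 = 49; total kept: 5 × 19 − 49 = 46.
The bonus pool pays out 1.9 × 49 = 93.10 in aggregate.
Group total = 46 + 93.10 = 139.10.

139.10 dollars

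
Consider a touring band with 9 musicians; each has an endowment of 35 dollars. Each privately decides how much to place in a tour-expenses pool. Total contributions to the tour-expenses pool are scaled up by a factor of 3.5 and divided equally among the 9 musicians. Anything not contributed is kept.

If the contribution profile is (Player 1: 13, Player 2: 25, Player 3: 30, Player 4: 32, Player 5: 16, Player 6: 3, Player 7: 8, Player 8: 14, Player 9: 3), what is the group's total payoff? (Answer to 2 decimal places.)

675.00 dollars

Total contributed: 13 + 25 + 30 + 32 + 16 + 3 + 8 + 14 + 3 = 144; total kept: 9 × 35 − 144 = 171.
The tour-expenses pool pays out 3.5 × 144 = 504.00 in aggregate.
Group total = 171 + 504.00 = 675.00.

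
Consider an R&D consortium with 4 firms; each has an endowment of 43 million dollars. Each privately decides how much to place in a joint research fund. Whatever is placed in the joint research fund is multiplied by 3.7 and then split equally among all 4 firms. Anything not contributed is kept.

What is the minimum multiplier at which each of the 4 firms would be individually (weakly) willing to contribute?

4

A contributed unit returns (multiplier)/4 to its contributor.
This reaches 1 exactly when the multiplier is 4.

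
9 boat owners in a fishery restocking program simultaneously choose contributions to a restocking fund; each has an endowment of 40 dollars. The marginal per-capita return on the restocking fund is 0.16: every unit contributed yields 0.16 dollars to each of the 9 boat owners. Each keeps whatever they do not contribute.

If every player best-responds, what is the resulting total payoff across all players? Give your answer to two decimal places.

The private return per contributed unit is 0.16 < 1, so contributing 0 is dominant for every player. At the Nash equilibrium everyone keeps their 40, and the group total is 9 × 40 = 360.

360.00 dollars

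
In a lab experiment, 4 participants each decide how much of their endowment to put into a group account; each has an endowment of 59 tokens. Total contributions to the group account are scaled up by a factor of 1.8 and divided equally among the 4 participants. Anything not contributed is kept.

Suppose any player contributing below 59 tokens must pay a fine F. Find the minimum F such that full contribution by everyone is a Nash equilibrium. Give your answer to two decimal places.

32.45 tokens

Given the others contribute fully, the best deviation is to contribute 0 (any partial contribution still incurs the fine and gives up units whose private return 0.4500 is below 1).
Deviating from 59 to 0 saves 59 tokens but forfeits the deviator's share of the drop in the group account: 1.8/4 × 59 = 26.55.
So the deviation gain is 59 − 26.55 = 32.45, and the fine must be at least 32.45 tokens to wipe it out.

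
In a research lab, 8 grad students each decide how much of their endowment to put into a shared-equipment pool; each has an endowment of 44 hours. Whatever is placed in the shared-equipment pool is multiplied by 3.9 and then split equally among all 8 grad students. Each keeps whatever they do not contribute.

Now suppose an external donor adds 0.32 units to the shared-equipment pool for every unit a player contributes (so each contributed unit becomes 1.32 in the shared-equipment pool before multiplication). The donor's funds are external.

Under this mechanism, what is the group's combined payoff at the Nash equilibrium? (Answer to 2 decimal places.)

352.00 hours

Even with the mechanism, each unit contributed returns only 3.9 × 1.32 / 8 = 0.6435 per unit of net cost, so contributing nothing is still dominant.
At the Nash equilibrium no one contributes; group total payoff = 8 × 44 = 352.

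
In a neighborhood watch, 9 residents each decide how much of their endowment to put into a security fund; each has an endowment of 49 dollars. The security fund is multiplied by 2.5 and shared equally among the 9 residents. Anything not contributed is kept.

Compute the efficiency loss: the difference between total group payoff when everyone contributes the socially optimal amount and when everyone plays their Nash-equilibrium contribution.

Each contributed unit returns 2.5/9 = 0.2778 to its contributor — below 1 — so contributing 0 is dominant for every player. At the Nash equilibrium everyone keeps their 49, and the group total is 9 × 49 = 441.
Each contributed unit returns 2.500 to the group as a whole (0.2778 to each of 9 players), which exceeds 1, so the social optimum is full contribution: group total = 2.500 × 441 = 1102.50.
Efficiency loss = 1102.50 − 441 = 661.50.

661.50 dollars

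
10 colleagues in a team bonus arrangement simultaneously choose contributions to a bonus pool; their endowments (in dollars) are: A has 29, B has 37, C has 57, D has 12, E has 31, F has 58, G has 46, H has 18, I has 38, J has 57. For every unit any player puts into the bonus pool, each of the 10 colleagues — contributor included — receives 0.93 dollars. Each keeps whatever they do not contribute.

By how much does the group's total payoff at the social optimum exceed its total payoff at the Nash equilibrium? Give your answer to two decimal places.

3178.90 dollars

The private return per contributed unit is 0.93 < 1 for everyone, so the Nash equilibrium is zero contribution and the group total is Σ E_j = 29 + 37 + 57 + 12 + 31 + 58 + 46 + 18 + 38 + 57 = 383.
Each contributed unit returns 9.300 to the group, so the social optimum is full contribution by everyone: group total = 9.300 × 383 = 3561.90.
Efficiency loss = (9.300 − 1) × 383 = 3178.90.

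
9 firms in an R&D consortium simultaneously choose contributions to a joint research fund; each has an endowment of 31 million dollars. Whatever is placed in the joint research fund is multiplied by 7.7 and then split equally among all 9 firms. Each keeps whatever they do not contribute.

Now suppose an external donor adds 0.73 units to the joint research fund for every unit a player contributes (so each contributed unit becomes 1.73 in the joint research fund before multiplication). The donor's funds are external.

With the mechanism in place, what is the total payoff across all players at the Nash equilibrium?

3716.56 million dollars

The effective private return per unit is now 7.7 × 1.73 / 9 = 1.4801 > 1, so every player's dominant strategy flips to full contribution.
At the Nash equilibrium everyone contributes 31. Group total payoff = 7.7 × 1.73 × 279 = 3716.56.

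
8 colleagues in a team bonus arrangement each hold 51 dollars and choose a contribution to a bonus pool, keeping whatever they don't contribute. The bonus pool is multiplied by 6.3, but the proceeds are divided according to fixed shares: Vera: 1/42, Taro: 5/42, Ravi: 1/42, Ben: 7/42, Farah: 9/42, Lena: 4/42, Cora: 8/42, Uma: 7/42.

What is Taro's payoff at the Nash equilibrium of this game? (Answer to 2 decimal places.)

204.00 dollars

A player with share s gets back 6.3·s per unit contributed, so full contribution is dominant for anyone with s > 1/6.3 = 0.1587 and zero contribution is dominant for anyone below.
The shares above 0.1587 belong to Ben, Farah, Cora and Uma, contributing 51 each; the remaining 4 contribute 0. Total contributed: 204.
Taro keeps 51 and receives 6.3 × 204 × 5/42 = 153.00 from the bonus pool, for a payoff of 204.00.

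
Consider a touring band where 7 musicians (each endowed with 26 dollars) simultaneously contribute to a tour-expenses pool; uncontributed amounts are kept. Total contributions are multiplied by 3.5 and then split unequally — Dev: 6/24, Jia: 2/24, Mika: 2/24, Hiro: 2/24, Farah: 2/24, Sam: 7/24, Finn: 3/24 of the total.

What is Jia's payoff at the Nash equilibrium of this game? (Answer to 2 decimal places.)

33.58 dollars

A player with share s gets back 3.5·s per unit contributed, so full contribution is dominant for anyone with s > 1/3.5 = 0.2857 and zero contribution is dominant for anyone below.
Sam alone (share 7/24) is above the threshold, contributing 26; the remaining 6 contribute 0. Total contributed: 26.
Jia keeps 26 and receives 3.5 × 26 × 2/24 = 7.58 from the tour-expenses pool, for a payoff of 33.58.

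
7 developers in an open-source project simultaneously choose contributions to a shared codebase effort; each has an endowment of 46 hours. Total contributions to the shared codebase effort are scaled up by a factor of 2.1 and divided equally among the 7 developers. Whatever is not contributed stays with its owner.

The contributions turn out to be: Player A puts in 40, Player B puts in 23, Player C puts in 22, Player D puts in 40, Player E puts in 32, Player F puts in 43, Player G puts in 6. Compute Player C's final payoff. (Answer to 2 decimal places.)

85.80 hours

Total contributed: 40 + 23 + 22 + 40 + 32 + 43 + 6 = 206.
Each receives 2.1 × 206 / 7 = 61.80 from the shared codebase effort.
Player C keeps 46 − 22 = 24, so Player C's payoff is 24 + 61.80 = 85.80.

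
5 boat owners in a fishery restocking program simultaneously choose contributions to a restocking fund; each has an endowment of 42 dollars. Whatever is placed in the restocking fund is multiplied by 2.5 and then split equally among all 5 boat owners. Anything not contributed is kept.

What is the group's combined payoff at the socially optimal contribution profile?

Each contributed unit returns 2.500 to the group as a whole (0.5000 to each of 5 players), which exceeds 1, so the social optimum is full contribution: group total = 2.500 × 210 = 525.00.

525.00 dollars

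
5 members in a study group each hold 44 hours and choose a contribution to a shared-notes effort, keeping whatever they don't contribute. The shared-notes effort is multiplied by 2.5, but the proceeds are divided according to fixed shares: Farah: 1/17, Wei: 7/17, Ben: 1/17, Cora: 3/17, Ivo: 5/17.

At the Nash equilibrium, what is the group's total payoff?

Each unit j contributes comes back to j as 2.5 × (j's share), so j prefers to contribute only if that share exceeds 1/2.5 = 0.4000; otherwise keeping the unit dominates.
The only share above 0.4000 is Wei's 7/17, contributing 44; the remaining 4 contribute 0. Total contributed: 44.
The shared-notes effort pays out 2.5 × 44 = 110.00 in total (split across the unequal shares, but the aggregate is all that matters for the group sum).
The 4 free-riders keep 44 each, adding 176. Group total = 176 + 110.00 = 286.00.

286.00 hours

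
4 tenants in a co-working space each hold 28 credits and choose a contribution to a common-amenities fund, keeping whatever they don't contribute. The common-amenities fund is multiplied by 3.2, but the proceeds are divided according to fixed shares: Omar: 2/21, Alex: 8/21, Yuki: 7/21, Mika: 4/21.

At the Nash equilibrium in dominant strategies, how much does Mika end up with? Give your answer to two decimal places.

Each unit j contributes comes back to j as 3.2 × (j's share), so j prefers to contribute only if that share exceeds 1/3.2 = 0.3125; otherwise keeping the unit dominates.
Alex and Yuki clear that bar, contributing 28 each; the remaining 2 contribute 0. Total contributed: 56.
Mika keeps 28 and receives 3.2 × 56 × 4/21 = 34.13 from the common-amenities fund, for a payoff of 62.13.

62.13 credits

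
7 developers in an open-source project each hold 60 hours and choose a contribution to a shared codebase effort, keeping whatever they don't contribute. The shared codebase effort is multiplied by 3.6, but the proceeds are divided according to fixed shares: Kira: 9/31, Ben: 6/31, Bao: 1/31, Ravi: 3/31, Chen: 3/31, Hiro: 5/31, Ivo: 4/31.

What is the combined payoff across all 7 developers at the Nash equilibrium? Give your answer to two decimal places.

576.00 hours

Player j's private return per contributed unit is 3.6 × (j's share). Contributing is weakly dominant for j when that share is at least 1/3.6 = 0.2778, and contributing 0 is dominant otherwise.
The only share above 0.2778 is Kira's 9/31, contributing 60; the remaining 6 contribute 0. Total contributed: 60.
The shared codebase effort pays out 3.6 × 60 = 216.00 in total (split across the unequal shares, but the aggregate is all that matters for the group sum).
The 6 free-riders keep 60 each, adding 360. Group total = 360 + 216.00 = 576.00.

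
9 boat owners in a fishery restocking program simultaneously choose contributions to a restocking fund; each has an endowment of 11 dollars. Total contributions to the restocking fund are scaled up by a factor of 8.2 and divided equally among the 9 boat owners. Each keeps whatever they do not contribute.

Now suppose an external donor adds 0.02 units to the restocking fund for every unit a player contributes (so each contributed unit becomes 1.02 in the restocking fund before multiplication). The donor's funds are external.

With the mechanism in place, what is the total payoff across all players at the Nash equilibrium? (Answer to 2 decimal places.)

Even with the mechanism, each unit contributed returns only 8.2 × 1.02 / 9 = 0.9293 per unit of net cost, so contributing nothing is still dominant.
At the Nash equilibrium no one contributes; group total payoff = 9 × 11 = 99.

99.00 dollars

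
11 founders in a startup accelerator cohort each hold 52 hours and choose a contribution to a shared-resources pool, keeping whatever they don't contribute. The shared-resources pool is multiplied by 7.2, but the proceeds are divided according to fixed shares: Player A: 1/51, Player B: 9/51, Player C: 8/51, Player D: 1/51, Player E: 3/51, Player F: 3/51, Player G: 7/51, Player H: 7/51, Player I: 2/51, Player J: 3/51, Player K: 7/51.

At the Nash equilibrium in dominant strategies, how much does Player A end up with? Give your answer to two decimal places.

A player with share s gets back 7.2·s per unit contributed, so full contribution is dominant for anyone with s > 1/7.2 = 0.1389 and zero contribution is dominant for anyone below.
Player B and Player C are above the threshold, contributing 52 each; the remaining 9 contribute 0. Total contributed: 104.
Player A keeps 52 and receives 7.2 × 104 × 1/51 = 14.68 from the shared-resources pool, for a payoff of 66.68.

66.68 hours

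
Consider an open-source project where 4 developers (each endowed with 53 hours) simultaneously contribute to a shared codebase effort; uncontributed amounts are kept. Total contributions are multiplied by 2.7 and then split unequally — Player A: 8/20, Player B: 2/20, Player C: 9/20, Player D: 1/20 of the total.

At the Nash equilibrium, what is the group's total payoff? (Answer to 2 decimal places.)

Each unit j contributes comes back to j as 2.7 × (j's share), so j prefers to contribute only if that share exceeds 1/2.7 = 0.3704; otherwise keeping the unit dominates.
Player A and Player C are above the threshold, contributing 53 each; the remaining 2 contribute 0. Total contributed: 106.
The shared codebase effort pays out 2.7 × 106 = 286.20 in total (split across the unequal shares, but the aggregate is all that matters for the group sum).
The 2 free-riders keep 53 each, adding 106. Group total = 106 + 286.20 = 392.20.

392.20 hours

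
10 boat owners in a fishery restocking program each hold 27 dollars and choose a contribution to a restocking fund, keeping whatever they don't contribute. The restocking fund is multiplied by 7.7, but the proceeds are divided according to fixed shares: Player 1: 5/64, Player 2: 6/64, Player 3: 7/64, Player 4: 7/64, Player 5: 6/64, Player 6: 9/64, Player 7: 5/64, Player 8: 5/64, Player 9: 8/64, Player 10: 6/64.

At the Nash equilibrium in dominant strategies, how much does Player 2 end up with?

46.49 dollars

A player with share s gets back 7.7·s per unit contributed, so full contribution is dominant for anyone with s > 1/7.7 = 0.1299 and zero contribution is dominant for anyone below.
Player 6 alone (share 9/64) is above the threshold, contributing 27; the remaining 9 contribute 0. Total contributed: 27.
Player 2 keeps 27 and receives 7.7 × 27 × 6/64 = 19.49 from the restocking fund, for a payoff of 46.49.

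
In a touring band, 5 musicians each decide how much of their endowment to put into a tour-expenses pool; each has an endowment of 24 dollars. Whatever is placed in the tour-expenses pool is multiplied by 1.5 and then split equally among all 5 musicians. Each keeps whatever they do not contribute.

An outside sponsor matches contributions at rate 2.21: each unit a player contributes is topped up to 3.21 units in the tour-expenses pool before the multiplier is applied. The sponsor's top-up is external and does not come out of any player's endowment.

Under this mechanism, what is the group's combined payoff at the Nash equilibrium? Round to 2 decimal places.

The effective private return is 1.5 × 3.21 / 5 = 0.9630, which is still under 1, so the mechanism doesn't change anyone's dominant strategy: zero contribution.
Everyone keeps their endowment and the group total is 5 × 24 = 120.

120.00 dollars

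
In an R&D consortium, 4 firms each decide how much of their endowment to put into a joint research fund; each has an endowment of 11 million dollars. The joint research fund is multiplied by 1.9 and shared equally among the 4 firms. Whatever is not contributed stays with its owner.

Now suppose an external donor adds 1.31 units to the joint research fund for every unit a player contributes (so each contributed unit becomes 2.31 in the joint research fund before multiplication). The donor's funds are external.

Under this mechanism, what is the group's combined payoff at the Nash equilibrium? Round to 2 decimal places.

193.12 million dollars

Under the mechanism each unit contributed yields 1.9 × 2.31 / 4 = 1.0973 back to its contributor per unit of net cost, which exceeds 1, making full contribution the dominant choice for everyone.
At the Nash equilibrium everyone contributes 11. Group total payoff = 1.9 × 2.31 × 44 = 193.12.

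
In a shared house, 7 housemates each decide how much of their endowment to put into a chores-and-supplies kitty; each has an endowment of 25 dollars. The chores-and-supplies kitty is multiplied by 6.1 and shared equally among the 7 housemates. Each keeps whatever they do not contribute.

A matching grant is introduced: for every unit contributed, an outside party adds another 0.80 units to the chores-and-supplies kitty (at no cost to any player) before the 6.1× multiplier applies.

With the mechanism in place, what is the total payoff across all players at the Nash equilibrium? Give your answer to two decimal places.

With the mechanism, a contributed unit returns 6.1 × 1.80 / 7 = 1.5686 per unit of net cost to the contributor — now above 1 — so contributing fully is weakly dominant for every player.
At the Nash equilibrium everyone contributes 25. Group total payoff = 6.1 × 1.80 × 175 = 1921.50.

1921.50 dollars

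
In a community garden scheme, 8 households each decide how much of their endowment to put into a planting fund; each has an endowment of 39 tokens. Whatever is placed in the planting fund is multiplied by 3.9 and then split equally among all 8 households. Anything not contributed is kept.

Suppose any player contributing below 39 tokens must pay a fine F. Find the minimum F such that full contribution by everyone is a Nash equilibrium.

Given the others contribute fully, the best deviation is to contribute 0 (any partial contribution still incurs the fine and gives up units whose private return 0.4875 is below 1).
Deviating from 39 to 0 saves 39 tokens but forfeits the deviator's share of the drop in the planting fund: 3.9/8 × 39 = 19.01.
So the deviation gain is 39 − 19.01 = 19.99, and the fine must be at least 19.99 tokens to wipe it out.

19.99 tokens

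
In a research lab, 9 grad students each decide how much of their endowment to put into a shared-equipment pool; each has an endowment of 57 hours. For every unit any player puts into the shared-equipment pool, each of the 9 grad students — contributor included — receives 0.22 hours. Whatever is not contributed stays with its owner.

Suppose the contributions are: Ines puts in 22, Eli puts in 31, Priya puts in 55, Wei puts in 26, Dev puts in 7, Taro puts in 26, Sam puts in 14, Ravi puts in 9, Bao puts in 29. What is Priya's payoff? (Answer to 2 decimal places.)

50.18 hours

Total contributed: 22 + 31 + 55 + 26 + 7 + 26 + 14 + 9 + 29 = 219.
Each receives 0.22 × 219 = 48.18 from the shared-equipment pool.
Priya keeps 57 − 55 = 2, so Priya's payoff is 2 + 48.18 = 50.18.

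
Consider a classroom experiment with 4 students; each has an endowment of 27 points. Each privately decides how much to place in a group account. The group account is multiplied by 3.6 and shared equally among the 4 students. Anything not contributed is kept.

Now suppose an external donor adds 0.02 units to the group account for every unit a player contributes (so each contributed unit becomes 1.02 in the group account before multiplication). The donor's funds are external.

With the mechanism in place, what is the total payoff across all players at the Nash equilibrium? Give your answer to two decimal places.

The effective private return is 3.6 × 1.02 / 4 = 0.9180, which is still under 1, so the mechanism doesn't change anyone's dominant strategy: zero contribution.
At the Nash equilibrium no one contributes; group total payoff = 4 × 27 = 108.

108.00 points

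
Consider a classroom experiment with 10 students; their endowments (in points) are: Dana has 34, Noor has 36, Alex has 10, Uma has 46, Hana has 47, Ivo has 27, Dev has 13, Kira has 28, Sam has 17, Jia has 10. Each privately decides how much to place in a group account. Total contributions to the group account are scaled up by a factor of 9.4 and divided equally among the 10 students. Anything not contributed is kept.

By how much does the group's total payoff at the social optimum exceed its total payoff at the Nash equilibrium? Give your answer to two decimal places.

2251.20 points

The private return per contributed unit is 9.4/10 = 0.9400 < 1 for every player regardless of endowment, so the Nash equilibrium is zero contribution and the group total is Σ E_j = 34 + 36 + 10 + 46 + 47 + 27 + 13 + 28 + 17 + 10 = 268.
Each contributed unit returns 9.400 to the group, so the social optimum is full contribution by everyone: group total = 9.400 × 268 = 2519.20.
Efficiency loss = (9.400 − 1) × 268 = 2251.20.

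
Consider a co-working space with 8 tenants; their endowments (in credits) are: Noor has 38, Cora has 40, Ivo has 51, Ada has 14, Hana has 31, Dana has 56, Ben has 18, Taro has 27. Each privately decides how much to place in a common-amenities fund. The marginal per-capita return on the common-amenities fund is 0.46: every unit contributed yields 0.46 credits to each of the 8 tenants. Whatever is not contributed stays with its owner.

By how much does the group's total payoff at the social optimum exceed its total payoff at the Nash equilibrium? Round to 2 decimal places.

The private return per contributed unit is 0.46 < 1 for everyone, so the Nash equilibrium is zero contribution and the group total is Σ E_j = 38 + 40 + 51 + 14 + 31 + 56 + 18 + 27 = 275.
Each contributed unit returns 3.680 to the group, so the social optimum is full contribution by everyone: group total = 3.680 × 275 = 1012.00.
Efficiency loss = (3.680 − 1) × 275 = 737.00.

737.00 credits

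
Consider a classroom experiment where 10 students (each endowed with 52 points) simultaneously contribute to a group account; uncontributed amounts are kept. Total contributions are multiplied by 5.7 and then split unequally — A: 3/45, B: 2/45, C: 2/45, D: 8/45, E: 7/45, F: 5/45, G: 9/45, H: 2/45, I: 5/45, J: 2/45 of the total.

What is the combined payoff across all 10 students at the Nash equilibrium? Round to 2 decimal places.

1008.80 points

Player j's private return per contributed unit is 5.7 × (j's share). Contributing is weakly dominant for j when that share is at least 1/5.7 = 0.1754, and contributing 0 is dominant otherwise.
D and G clear that bar, contributing 52 each; the remaining 8 contribute 0. Total contributed: 104.
The group account pays out 5.7 × 104 = 592.80 in total (split across the unequal shares, but the aggregate is all that matters for the group sum).
The 8 free-riders keep 52 each, adding 416. Group total = 416 + 592.80 = 1008.80.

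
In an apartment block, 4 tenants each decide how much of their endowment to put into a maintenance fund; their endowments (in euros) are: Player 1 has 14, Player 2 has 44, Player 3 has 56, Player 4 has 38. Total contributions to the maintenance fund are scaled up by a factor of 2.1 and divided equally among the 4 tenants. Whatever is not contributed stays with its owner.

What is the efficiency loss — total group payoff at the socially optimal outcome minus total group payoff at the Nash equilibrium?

The private return per contributed unit is 2.1/4 = 0.5250 < 1 for every player regardless of endowment, so the Nash equilibrium is zero contribution and the group total is Σ E_j = 14 + 44 + 56 + 38 = 152.
Each contributed unit returns 2.100 to the group, so the social optimum is full contribution by everyone: group total = 2.100 × 152 = 319.20.
Efficiency loss = (2.100 − 1) × 152 = 167.20.

167.20 euros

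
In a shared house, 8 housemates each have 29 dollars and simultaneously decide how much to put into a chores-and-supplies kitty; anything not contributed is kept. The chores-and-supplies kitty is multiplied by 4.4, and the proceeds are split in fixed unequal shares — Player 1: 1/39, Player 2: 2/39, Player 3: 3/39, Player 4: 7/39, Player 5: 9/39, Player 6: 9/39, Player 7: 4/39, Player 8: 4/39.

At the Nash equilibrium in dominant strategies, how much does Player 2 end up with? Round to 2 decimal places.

Each unit j contributes comes back to j as 4.4 × (j's share), so j prefers to contribute only if that share exceeds 1/4.4 = 0.2273; otherwise keeping the unit dominates.
Player 5 and Player 6 are above the threshold, contributing 29 each; the remaining 6 contribute 0. Total contributed: 58.
Player 2 keeps 29 and receives 4.4 × 58 × 2/39 = 13.09 from the chores-and-supplies kitty, for a payoff of 42.09.

42.09 dollars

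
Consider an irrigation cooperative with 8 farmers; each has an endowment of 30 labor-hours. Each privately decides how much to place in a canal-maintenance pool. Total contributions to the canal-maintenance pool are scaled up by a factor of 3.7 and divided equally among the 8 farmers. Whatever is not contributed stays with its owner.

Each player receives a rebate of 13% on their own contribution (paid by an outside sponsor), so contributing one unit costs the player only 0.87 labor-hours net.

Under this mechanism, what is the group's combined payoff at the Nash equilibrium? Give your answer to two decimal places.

Even with the mechanism, each unit contributed returns only (3.7/8) / 0.87 = 0.5316 per unit of net cost, so contributing nothing is still dominant.
At the Nash equilibrium no one contributes; group total payoff = 8 × 30 = 240.

240.00 labor-hours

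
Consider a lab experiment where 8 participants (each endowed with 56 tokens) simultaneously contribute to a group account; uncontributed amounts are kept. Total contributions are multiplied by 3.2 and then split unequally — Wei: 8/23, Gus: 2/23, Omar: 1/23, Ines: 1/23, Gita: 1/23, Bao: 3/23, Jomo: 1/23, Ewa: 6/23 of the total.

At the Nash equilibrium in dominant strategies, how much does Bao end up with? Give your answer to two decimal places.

79.37 tokens

For player j, contributing a unit is worthwhile iff 3.2 × (j's share) ≥ 1, i.e. iff j's share is at least 0.3125.
Only Wei (8/23) clears that bar, contributing 56; the remaining 7 contribute 0. Total contributed: 56.
Bao keeps 56 and receives 3.2 × 56 × 3/23 = 23.37 from the group account, for a payoff of 79.37.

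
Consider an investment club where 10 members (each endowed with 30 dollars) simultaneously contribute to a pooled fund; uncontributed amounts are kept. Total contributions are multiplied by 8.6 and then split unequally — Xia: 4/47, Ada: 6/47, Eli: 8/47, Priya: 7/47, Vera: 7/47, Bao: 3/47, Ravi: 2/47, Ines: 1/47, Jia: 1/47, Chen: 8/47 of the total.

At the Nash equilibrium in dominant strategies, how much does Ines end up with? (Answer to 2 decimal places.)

Each unit j contributes comes back to j as 8.6 × (j's share), so j prefers to contribute only if that share exceeds 1/8.6 = 0.1163; otherwise keeping the unit dominates.
The shares above 0.1163 belong to Ada, Eli, Priya, Vera and Chen, contributing 30 each; the remaining 5 contribute 0. Total contributed: 150.
Ines keeps 30 and receives 8.6 × 150 × 1/47 = 27.45 from the pooled fund, for a payoff of 57.45.

57.45 dollars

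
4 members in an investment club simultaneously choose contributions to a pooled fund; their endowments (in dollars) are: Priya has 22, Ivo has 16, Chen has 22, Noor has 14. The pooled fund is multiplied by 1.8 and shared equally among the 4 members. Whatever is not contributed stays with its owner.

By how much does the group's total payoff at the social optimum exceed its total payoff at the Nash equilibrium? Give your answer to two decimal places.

59.20 dollars

The private return per contributed unit is 1.8/4 = 0.4500 < 1 for every player regardless of endowment, so the Nash equilibrium is zero contribution and the group total is Σ E_j = 22 + 16 + 22 + 14 = 74.
Each contributed unit returns 1.800 to the group, so the social optimum is full contribution by everyone: group total = 1.800 × 74 = 133.20.
Efficiency loss = (1.800 − 1) × 74 = 59.20.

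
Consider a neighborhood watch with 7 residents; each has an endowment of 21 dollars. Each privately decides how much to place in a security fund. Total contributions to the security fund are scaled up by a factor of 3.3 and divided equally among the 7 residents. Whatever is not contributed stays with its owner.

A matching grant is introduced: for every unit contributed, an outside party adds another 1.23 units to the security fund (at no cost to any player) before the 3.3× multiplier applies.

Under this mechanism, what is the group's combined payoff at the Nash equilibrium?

1081.77 dollars

The effective private return per unit is now 3.3 × 2.23 / 7 = 1.0513 > 1, so every player's dominant strategy flips to full contribution.
At the Nash equilibrium everyone contributes 21. Group total payoff = 3.3 × 2.23 × 147 = 1081.77.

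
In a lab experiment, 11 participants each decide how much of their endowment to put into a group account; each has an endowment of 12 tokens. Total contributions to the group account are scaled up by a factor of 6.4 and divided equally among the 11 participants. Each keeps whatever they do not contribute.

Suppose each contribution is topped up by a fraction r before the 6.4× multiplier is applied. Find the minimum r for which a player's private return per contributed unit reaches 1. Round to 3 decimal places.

With matching at rate r, one contributed unit becomes (1 + r) in the group account and returns 6.4 × (1 + r) / 11 to the contributor.
Setting this equal to 1: 1 + r = 11/6.4 = 1.7188.
So the minimum matching rate is r = 1.7188 − 1 = 0.719.

0.719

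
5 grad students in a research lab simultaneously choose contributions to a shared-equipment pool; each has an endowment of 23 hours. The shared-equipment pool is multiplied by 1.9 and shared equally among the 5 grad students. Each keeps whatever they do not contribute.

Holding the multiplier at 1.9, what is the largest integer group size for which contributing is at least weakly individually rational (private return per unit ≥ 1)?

Private return per unit is 1.9/(group size), which is ≥ 1 whenever the group size is ≤ 1.9.
The largest such integer is 1.

1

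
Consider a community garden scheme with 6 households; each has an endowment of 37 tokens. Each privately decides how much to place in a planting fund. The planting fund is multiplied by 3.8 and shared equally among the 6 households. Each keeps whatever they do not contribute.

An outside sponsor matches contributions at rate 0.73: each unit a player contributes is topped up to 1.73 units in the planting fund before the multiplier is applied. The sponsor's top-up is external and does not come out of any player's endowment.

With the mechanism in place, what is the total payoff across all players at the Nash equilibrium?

1459.43 tokens

The effective private return per unit is now 3.8 × 1.73 / 6 = 1.0957 > 1, so every player's dominant strategy flips to full contribution.
So the Nash equilibrium is full contribution by all 6; the group earns 3.8 × 1.73 × 222 = 1459.43.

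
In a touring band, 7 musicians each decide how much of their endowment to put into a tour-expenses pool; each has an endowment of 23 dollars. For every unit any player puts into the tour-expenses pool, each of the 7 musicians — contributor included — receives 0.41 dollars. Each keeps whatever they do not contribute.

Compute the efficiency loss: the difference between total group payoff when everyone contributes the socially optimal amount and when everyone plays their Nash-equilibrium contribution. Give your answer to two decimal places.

301.07 dollars

The private return per contributed unit is 0.41 < 1, so contributing 0 is dominant for every player. At the Nash equilibrium everyone keeps their 23, and the group total is 7 × 23 = 161.
Each contributed unit returns 2.870 to the group as a whole (0.41 to each of 7 players), which exceeds 1, so the social optimum is full contribution: group total = 2.870 × 161 = 462.07.
Efficiency loss = 462.07 − 161 = 301.07.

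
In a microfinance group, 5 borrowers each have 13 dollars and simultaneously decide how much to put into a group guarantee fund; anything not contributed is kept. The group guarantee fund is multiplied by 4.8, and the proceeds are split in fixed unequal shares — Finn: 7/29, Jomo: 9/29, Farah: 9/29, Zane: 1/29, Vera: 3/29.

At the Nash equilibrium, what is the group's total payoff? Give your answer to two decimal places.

213.20 dollars

A player with share s gets back 4.8·s per unit contributed, so full contribution is dominant for anyone with s > 1/4.8 = 0.2083 and zero contribution is dominant for anyone below.
The shares above 0.2083 belong to Finn, Jomo and Farah, contributing 13 each; the remaining 2 contribute 0. Total contributed: 39.
The group guarantee fund pays out 4.8 × 39 = 187.20 in total (split across the unequal shares, but the aggregate is all that matters for the group sum).
The 2 free-riders keep 13 each, adding 26. Group total = 26 + 187.20 = 213.20.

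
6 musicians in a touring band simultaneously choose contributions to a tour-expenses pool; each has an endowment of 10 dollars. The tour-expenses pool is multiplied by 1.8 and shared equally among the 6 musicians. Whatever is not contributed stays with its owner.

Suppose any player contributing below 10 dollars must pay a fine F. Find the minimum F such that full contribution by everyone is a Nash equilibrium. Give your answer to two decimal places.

Given the others contribute fully, the best deviation is to contribute 0 (any partial contribution still incurs the fine and gives up units whose private return 0.3000 is below 1).
Deviating from 10 to 0 saves 10 dollars but forfeits the deviator's share of the drop in the tour-expenses pool: 1.8/6 × 10 = 3.00.
So the deviation gain is 10 − 3.00 = 7.00, and the fine must be at least 7.00 dollars to wipe it out.

7.00 dollars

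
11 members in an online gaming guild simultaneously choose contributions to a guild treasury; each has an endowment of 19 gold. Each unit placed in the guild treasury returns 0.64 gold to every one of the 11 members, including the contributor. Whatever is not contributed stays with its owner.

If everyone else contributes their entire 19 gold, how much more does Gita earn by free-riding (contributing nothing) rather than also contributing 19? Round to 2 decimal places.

Switching from a contribution of 19 to 0 lets Gita keep an extra 19 gold, but lowers the guild treasury by 19, which costs Gita their own share of that drop: 0.64 × 19 = 12.16.
Net gain = 19 − 12.16 = 6.84. The private return per contributed unit (0.64) is below 1, so free-riding is indeed the best response regardless of what the others do.

6.84 gold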